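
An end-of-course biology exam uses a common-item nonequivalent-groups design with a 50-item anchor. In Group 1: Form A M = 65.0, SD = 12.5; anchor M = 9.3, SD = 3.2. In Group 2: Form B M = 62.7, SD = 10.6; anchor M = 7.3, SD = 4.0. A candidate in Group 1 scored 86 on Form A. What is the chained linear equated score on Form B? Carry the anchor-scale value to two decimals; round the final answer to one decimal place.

Form A → anchor (Group 1): v = (3.2/12.5)(86 − 65.0) + 9.3 = 14.68
anchor → Form B (Group 2): y = (10.6/4.0)(14.68 − 7.3) + 62.7 = 82.3

82.3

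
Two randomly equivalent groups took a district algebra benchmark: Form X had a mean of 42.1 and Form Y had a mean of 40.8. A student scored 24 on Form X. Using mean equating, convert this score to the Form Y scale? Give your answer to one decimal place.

Mean equating: y = x + (M_Y − M_X) = 24 + (40.8 − 42.1) = 22.7

22.7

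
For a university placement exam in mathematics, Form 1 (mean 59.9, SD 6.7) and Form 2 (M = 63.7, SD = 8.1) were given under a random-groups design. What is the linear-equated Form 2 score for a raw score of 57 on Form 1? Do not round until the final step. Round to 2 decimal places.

60.19

Linear equating: y = (SD_Y/SD_X)(x − M_X) + M_Y
y = (8.1/6.7)(57 − 59.9) + 63.7
y = 1.208955 × -2.9 + 63.7 = -3.5060 + 63.7 = 60.19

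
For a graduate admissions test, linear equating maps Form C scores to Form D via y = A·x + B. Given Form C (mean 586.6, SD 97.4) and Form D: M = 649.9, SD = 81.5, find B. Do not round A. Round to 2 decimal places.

159.06

A = SD_Y / SD_X = 81.5 / 97.4 = 0.836756
B = M_Y − A·M_X = 649.9 − 0.836756 × 586.6 = 159.06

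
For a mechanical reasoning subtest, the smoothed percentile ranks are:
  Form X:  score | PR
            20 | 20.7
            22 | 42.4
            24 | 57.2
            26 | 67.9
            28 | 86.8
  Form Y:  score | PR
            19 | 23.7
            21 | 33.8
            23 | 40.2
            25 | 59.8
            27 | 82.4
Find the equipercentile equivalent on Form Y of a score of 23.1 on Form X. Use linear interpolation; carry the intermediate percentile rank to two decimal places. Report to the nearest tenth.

24.1

PR of 23.1 on Form X: 42.4 + (23.1 − 22)/(24 − 22) × (57.2 − 42.4) = 50.54
On Form Y, PR 50.54 falls between score 23 (PR 40.2) and 25 (PR 59.8).
Interpolate: 23 + (50.54 − 40.2)/(59.8 − 40.2) × (25 − 23) = 24.1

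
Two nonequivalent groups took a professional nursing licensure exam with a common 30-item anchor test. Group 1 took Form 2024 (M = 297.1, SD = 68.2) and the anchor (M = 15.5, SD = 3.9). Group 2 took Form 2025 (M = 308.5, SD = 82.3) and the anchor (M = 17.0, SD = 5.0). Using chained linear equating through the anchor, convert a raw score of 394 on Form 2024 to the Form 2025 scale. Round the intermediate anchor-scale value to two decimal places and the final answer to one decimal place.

Form 2024 → anchor (Group 1): v = (3.9/68.2)(394 − 297.1) + 15.5 = 21.04
anchor → Form 2025 (Group 2): y = (82.3/5.0)(21.04 − 17.0) + 308.5 = 375.0

375.0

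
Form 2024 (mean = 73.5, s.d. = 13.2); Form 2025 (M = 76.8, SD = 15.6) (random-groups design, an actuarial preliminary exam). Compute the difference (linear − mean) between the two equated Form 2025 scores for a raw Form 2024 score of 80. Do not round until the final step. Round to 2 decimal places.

1.18

Mean-equated: 80 + (76.8 − 73.5) = 83.30
Linear-equated: (15.6/13.2)(80 − 73.5) + 76.8 = 84.482
Difference = 84.482 − 83.30 = 1.18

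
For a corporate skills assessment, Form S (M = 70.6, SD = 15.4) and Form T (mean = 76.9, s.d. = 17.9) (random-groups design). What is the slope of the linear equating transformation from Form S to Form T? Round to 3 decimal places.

A = SD_Y / SD_X = 17.9 / 15.4 = 1.162

1.162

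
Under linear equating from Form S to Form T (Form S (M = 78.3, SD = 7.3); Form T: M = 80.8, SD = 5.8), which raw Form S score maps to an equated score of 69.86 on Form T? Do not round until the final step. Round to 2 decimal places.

64.53

Invert y = (SD_Y/SD_X)(x − M_X) + M_Y:
x = (SD_X/SD_Y)(y − M_Y) + M_X = (7.3/5.8)(69.86 − 80.8) + 78.3
x = 1.258621 × -10.940 + 78.3 = 64.53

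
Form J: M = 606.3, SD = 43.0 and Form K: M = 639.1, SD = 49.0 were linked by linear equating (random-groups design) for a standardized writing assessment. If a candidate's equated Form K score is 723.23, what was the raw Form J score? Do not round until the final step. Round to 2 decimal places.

680.13

Invert y = (SD_Y/SD_X)(x − M_X) + M_Y:
x = (SD_X/SD_Y)(y − M_Y) + M_X = (43.0/49.0)(723.23 − 639.1) + 606.3
x = 0.877551 × 84.130 + 606.3 = 680.13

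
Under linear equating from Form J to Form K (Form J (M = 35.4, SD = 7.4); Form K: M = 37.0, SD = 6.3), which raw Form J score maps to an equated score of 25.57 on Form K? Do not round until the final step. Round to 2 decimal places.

21.97

Invert y = (SD_Y/SD_X)(x − M_X) + M_Y:
x = (SD_X/SD_Y)(y − M_Y) + M_X = (7.4/6.3)(25.57 − 37.0) + 35.4
x = 1.174603 × -11.430 + 35.4 = 21.97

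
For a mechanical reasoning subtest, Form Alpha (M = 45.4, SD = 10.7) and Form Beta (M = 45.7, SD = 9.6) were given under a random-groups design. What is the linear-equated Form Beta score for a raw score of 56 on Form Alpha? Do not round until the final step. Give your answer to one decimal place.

Linear equating: y = (SD_Y/SD_X)(x − M_X) + M_Y
y = (9.6/10.7)(56 − 45.4) + 45.7
y = 0.897196 × 10.6 + 45.7 = 9.5103 + 45.7 = 55.2

55.2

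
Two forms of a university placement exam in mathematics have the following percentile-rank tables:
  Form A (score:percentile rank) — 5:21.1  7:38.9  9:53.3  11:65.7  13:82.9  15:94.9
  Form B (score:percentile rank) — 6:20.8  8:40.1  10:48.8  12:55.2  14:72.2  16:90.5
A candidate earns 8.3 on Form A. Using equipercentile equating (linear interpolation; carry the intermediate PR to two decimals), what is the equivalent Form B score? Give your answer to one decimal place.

9.9

PR of 8.3 on Form A: 38.9 + (8.3 − 7)/(9 − 7) × (53.3 − 38.9) = 48.26
On Form B, PR 48.26 falls between score 8 (PR 40.1) and 10 (PR 48.8).
Interpolate: 8 + (48.26 − 40.1)/(48.8 − 40.1) × (10 − 8) = 9.9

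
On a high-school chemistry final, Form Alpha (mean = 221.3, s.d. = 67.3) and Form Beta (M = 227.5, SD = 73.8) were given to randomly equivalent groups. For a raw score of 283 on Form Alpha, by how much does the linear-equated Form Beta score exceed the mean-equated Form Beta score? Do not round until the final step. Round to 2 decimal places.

Mean-equated: 283 + (227.5 − 221.3) = 289.20
Linear-equated: (73.8/67.3)(283 − 221.3) + 227.5 = 295.159
Difference = 295.159 − 289.20 = 5.96

5.96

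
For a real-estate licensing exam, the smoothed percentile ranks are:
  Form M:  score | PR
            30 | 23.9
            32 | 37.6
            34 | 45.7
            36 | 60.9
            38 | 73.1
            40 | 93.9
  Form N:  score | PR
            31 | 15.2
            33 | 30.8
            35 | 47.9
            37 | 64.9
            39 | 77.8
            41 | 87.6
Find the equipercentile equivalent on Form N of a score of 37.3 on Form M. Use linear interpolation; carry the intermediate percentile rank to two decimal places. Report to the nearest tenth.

PR of 37.3 on Form M: 60.9 + (37.3 − 36)/(38 − 36) × (73.1 − 60.9) = 68.83
On Form N, PR 68.83 falls between score 37 (PR 64.9) and 39 (PR 77.8).
Interpolate: 37 + (68.83 − 64.9)/(77.8 − 64.9) × (39 − 37) = 37.6

37.6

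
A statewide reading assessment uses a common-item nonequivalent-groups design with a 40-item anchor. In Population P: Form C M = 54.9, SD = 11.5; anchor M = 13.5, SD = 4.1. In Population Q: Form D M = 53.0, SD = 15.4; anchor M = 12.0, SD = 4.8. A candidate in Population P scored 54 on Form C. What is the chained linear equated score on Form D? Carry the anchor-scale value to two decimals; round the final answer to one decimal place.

Form C → anchor (Population P): v = (4.1/11.5)(54 − 54.9) + 13.5 = 13.18
anchor → Form D (Population Q): y = (15.4/4.8)(13.18 − 12.0) + 53.0 = 56.8

56.8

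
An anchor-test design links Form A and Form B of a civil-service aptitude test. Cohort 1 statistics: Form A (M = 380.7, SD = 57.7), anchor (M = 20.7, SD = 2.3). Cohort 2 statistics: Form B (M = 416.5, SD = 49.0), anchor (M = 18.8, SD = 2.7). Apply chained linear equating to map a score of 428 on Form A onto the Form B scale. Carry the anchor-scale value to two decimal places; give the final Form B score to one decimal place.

Form A → anchor (Cohort 1): v = (2.3/57.7)(428 − 380.7) + 20.7 = 22.59
anchor → Form B (Cohort 2): y = (49.0/2.7)(22.59 − 18.8) + 416.5 = 485.3

485.3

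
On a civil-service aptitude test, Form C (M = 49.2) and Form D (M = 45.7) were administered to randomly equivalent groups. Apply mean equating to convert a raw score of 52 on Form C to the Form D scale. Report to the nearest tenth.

Mean equating: y = x + (M_Y − M_X) = 52 + (45.7 − 49.2) = 48.5

48.5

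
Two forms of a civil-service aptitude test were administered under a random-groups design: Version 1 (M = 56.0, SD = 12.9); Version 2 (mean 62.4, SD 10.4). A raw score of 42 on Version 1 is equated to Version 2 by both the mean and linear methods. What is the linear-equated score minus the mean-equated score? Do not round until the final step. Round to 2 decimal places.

Mean-equated: 42 + (62.4 − 56.0) = 48.40
Linear-equated: (10.4/12.9)(42 − 56.0) + 62.4 = 51.113
Difference = 51.113 − 48.40 = 2.71

2.71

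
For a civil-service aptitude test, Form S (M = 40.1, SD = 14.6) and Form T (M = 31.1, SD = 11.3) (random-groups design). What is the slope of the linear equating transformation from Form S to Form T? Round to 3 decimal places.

A = SD_Y / SD_X = 11.3 / 14.6 = 0.774

0.774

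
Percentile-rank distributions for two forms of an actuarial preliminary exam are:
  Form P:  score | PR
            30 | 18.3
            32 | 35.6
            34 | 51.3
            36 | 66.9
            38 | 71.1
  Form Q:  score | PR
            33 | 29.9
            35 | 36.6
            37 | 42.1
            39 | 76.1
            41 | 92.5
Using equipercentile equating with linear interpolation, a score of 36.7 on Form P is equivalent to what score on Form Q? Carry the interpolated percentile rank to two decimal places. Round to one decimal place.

38.5

PR of 36.7 on Form P: 66.9 + (36.7 − 36)/(38 − 36) × (71.1 − 66.9) = 68.37
On Form Q, PR 68.37 falls between score 37 (PR 42.1) and 39 (PR 76.1).
Interpolate: 37 + (68.37 − 42.1)/(76.1 − 42.1) × (39 − 37) = 38.5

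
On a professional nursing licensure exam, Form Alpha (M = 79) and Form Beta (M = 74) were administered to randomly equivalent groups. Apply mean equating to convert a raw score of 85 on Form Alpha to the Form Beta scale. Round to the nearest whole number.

80

Mean equating: y = x + (M_Y − M_X) = 85 + (74 − 79) = 80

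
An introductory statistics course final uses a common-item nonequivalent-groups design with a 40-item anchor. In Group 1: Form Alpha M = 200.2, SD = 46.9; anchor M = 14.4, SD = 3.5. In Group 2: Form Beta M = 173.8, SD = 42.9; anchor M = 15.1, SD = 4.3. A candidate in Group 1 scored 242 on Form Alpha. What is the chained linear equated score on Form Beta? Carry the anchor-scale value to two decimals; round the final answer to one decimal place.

197.9

Form Alpha → anchor (Group 1): v = (3.5/46.9)(242 − 200.2) + 14.4 = 17.52
anchor → Form Beta (Group 2): y = (42.9/4.3)(17.52 − 15.1) + 173.8 = 197.9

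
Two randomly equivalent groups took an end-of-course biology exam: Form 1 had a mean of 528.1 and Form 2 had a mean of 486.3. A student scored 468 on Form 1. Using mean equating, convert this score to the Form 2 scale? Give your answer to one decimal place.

Mean equating: y = x + (M_Y − M_X) = 468 + (486.3 − 528.1) = 426.2

426.2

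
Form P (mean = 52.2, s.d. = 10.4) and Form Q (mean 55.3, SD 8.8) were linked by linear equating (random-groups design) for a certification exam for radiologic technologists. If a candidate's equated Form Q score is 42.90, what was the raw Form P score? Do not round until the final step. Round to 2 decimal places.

Invert y = (SD_Y/SD_X)(x − M_X) + M_Y:
x = (SD_X/SD_Y)(y − M_Y) + M_X = (10.4/8.8)(42.90 − 55.3) + 52.2
x = 1.181818 × -12.400 + 52.2 = 37.55

37.55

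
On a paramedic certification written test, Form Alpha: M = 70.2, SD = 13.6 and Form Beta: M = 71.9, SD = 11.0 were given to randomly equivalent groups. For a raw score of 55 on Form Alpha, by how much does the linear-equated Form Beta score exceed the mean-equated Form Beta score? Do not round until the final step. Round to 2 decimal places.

2.91

Mean-equated: 55 + (71.9 − 70.2) = 56.70
Linear-equated: (11.0/13.6)(55 − 70.2) + 71.9 = 59.606
Difference = 59.606 − 56.70 = 2.91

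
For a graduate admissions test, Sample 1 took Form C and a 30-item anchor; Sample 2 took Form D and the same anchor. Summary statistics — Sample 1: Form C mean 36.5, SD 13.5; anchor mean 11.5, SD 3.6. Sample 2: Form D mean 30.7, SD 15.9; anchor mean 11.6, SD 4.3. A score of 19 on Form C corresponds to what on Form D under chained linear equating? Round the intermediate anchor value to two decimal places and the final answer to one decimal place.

Form C → anchor (Sample 1): v = (3.6/13.5)(19 − 36.5) + 11.5 = 6.83
anchor → Form D (Sample 2): y = (15.9/4.3)(6.83 − 11.6) + 30.7 = 13.1

13.1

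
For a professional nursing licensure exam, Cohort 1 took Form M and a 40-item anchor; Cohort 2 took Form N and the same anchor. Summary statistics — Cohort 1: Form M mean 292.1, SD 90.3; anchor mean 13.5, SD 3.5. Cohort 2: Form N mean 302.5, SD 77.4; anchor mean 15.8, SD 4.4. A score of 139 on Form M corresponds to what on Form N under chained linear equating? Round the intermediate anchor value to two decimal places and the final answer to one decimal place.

Form M → anchor (Cohort 1): v = (3.5/90.3)(139 − 292.1) + 13.5 = 7.57
anchor → Form N (Cohort 2): y = (77.4/4.4)(7.57 − 15.8) + 302.5 = 157.7

157.7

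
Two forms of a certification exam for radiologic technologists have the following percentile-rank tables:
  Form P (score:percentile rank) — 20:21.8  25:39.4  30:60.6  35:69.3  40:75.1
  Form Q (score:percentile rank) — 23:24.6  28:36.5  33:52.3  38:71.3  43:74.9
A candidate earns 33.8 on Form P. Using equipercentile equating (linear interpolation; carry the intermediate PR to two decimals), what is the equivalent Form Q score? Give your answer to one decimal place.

36.9

PR of 33.8 on Form P: 60.6 + (33.8 − 30)/(35 − 30) × (69.3 − 60.6) = 67.21
On Form Q, PR 67.21 falls between score 33 (PR 52.3) and 38 (PR 71.3).
Interpolate: 33 + (67.21 − 52.3)/(71.3 − 52.3) × (38 − 33) = 36.9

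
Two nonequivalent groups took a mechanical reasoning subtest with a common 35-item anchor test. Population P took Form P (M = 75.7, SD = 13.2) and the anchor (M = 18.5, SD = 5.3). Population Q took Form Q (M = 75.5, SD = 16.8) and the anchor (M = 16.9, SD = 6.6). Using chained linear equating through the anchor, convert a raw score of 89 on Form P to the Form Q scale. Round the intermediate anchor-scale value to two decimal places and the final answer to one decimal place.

93.2

Form P → anchor (Population P): v = (5.3/13.2)(89 − 75.7) + 18.5 = 23.84
anchor → Form Q (Population Q): y = (16.8/6.6)(23.84 − 16.9) + 75.5 = 93.2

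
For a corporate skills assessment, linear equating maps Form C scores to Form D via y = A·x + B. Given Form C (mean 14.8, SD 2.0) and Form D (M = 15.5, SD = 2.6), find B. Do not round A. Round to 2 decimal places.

A = SD_Y / SD_X = 2.6 / 2.0 = 1.300000
B = M_Y − A·M_X = 15.5 − 1.300000 × 14.8 = -3.74

-3.74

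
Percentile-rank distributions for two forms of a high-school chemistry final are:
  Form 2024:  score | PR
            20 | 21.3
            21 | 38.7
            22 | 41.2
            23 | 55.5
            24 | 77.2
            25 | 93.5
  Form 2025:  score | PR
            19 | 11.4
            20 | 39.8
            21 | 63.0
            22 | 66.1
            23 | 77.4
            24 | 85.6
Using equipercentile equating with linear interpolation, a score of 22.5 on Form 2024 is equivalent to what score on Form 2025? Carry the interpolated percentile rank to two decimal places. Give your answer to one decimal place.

20.4

PR of 22.5 on Form 2024: 41.2 + (22.5 − 22)/(23 − 22) × (55.5 − 41.2) = 48.35
On Form 2025, PR 48.35 falls between score 20 (PR 39.8) and 21 (PR 63.0).
Interpolate: 20 + (48.35 − 39.8)/(63.0 − 39.8) × (21 − 20) = 20.4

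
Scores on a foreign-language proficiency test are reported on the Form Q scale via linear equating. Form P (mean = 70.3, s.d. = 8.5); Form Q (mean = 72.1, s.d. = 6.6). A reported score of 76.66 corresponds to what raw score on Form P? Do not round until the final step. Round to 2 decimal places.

Invert y = (SD_Y/SD_X)(x − M_X) + M_Y:
x = (SD_X/SD_Y)(y − M_Y) + M_X = (8.5/6.6)(76.66 − 72.1) + 70.3
x = 1.287879 × 4.560 + 70.3 = 76.17

76.17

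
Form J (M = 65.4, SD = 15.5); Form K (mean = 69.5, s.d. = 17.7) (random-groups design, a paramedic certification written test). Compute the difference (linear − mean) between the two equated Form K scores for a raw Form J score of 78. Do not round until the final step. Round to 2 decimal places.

Mean-equated: 78 + (69.5 − 65.4) = 82.10
Linear-equated: (17.7/15.5)(78 − 65.4) + 69.5 = 83.888
Difference = 83.888 − 82.10 = 1.79

1.79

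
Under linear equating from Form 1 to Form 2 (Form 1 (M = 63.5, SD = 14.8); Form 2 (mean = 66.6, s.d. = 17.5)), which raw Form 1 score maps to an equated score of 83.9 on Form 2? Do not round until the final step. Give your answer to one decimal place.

Invert y = (SD_Y/SD_X)(x − M_X) + M_Y:
x = (SD_X/SD_Y)(y − M_Y) + M_X = (14.8/17.5)(83.9 − 66.6) + 63.5
x = 0.845714 × 17.300 + 63.5 = 78.1

78.1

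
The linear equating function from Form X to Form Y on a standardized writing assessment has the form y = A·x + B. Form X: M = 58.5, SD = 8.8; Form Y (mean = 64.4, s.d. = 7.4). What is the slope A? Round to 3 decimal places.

A = SD_Y / SD_X = 7.4 / 8.8 = 0.841

0.841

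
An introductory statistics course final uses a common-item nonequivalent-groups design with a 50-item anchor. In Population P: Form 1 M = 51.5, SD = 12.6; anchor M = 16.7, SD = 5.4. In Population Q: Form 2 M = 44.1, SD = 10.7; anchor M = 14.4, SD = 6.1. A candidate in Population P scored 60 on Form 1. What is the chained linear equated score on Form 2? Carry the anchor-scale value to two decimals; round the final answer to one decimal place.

54.5

Form 1 → anchor (Population P): v = (5.4/12.6)(60 − 51.5) + 16.7 = 20.34
anchor → Form 2 (Population Q): y = (10.7/6.1)(20.34 − 14.4) + 44.1 = 54.5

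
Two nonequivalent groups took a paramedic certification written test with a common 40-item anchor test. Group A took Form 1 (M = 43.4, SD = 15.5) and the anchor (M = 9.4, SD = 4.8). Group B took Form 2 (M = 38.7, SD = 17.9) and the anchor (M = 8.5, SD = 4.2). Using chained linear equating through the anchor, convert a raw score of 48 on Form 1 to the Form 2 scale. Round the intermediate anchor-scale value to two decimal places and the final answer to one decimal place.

48.6

Form 1 → anchor (Group A): v = (4.8/15.5)(48 − 43.4) + 9.4 = 10.82
anchor → Form 2 (Group B): y = (17.9/4.2)(10.82 − 8.5) + 38.7 = 48.6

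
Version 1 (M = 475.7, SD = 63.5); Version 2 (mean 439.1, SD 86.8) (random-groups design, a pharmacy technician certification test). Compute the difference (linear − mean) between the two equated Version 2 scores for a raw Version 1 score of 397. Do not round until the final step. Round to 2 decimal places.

Mean-equated: 397 + (439.1 − 475.7) = 360.40
Linear-equated: (86.8/63.5)(397 − 475.7) + 439.1 = 331.523
Difference = 331.523 − 360.40 = -28.88

-28.88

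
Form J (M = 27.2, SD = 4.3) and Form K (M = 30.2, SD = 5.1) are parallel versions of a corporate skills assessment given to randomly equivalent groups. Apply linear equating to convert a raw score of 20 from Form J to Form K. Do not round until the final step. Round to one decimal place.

Linear equating: y = (SD_Y/SD_X)(x − M_X) + M_Y
y = (5.1/4.3)(20 − 27.2) + 30.2
y = 1.186047 × -7.2 + 30.2 = -8.5395 + 30.2 = 21.7

21.7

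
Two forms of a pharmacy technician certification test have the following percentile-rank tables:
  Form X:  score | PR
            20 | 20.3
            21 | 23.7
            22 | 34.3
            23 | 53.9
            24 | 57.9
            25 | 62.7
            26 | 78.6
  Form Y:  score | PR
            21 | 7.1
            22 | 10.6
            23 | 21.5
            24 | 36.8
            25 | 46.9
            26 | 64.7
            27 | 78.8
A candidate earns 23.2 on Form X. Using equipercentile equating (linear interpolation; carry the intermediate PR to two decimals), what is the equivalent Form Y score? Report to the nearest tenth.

PR of 23.2 on Form X: 53.9 + (23.2 − 23)/(24 − 23) × (57.9 − 53.9) = 54.70
On Form Y, PR 54.70 falls between score 25 (PR 46.9) and 26 (PR 64.7).
Interpolate: 25 + (54.70 − 46.9)/(64.7 − 46.9) × (26 − 25) = 25.4

25.4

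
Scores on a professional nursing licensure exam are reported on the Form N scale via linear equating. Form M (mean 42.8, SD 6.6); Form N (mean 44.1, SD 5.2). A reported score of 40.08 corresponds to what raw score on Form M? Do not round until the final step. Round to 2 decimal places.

37.70

Invert y = (SD_Y/SD_X)(x − M_X) + M_Y:
x = (SD_X/SD_Y)(y − M_Y) + M_X = (6.6/5.2)(40.08 − 44.1) + 42.8
x = 1.269231 × -4.020 + 42.8 = 37.70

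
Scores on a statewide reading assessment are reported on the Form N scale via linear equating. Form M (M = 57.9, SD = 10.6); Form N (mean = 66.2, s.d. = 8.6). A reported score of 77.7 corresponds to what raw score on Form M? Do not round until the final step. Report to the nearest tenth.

72.1

Invert y = (SD_Y/SD_X)(x − M_X) + M_Y:
x = (SD_X/SD_Y)(y − M_Y) + M_X = (10.6/8.6)(77.7 − 66.2) + 57.9
x = 1.232558 × 11.500 + 57.9 = 72.1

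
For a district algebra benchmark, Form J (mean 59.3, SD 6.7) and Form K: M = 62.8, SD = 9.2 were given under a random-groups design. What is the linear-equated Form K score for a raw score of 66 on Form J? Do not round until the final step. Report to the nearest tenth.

72.0

Linear equating: y = (SD_Y/SD_X)(x − M_X) + M_Y
y = (9.2/6.7)(66 − 59.3) + 62.8
y = 1.373134 × 6.7 + 62.8 = 9.2000 + 62.8 = 72.0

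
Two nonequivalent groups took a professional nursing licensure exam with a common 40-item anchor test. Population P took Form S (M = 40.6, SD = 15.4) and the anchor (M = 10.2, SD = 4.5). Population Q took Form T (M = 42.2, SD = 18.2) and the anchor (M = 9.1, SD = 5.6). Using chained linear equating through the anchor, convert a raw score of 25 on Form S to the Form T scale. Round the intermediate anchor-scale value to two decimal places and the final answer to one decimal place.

31.0

Form S → anchor (Population P): v = (4.5/15.4)(25 − 40.6) + 10.2 = 5.64
anchor → Form T (Population Q): y = (18.2/5.6)(5.64 − 9.1) + 42.2 = 31.0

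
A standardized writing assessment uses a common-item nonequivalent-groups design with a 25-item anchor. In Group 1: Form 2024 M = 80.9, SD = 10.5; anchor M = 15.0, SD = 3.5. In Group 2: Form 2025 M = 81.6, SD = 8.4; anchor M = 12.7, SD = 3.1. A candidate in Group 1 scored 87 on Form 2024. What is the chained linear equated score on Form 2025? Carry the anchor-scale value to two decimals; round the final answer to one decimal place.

Form 2024 → anchor (Group 1): v = (3.5/10.5)(87 − 80.9) + 15.0 = 17.03
anchor → Form 2025 (Group 2): y = (8.4/3.1)(17.03 − 12.7) + 81.6 = 93.3

93.3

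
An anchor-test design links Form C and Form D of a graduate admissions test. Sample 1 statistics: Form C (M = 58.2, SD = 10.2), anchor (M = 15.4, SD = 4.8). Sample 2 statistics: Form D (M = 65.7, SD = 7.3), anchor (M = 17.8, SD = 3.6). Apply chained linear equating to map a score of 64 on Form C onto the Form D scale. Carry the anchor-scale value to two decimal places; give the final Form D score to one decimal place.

Form C → anchor (Sample 1): v = (4.8/10.2)(64 − 58.2) + 15.4 = 18.13
anchor → Form D (Sample 2): y = (7.3/3.6)(18.13 − 17.8) + 65.7 = 66.4

66.4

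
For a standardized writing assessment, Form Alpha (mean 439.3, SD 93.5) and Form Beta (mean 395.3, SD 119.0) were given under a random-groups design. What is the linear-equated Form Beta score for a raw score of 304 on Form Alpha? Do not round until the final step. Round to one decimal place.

Linear equating: y = (SD_Y/SD_X)(x − M_X) + M_Y
y = (119.0/93.5)(304 − 439.3) + 395.3
y = 1.272727 × -135.3 + 395.3 = -172.2000 + 395.3 = 223.1

223.1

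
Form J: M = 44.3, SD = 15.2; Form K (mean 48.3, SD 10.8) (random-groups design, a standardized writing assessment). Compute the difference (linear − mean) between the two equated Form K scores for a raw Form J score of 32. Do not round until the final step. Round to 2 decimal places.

Mean-equated: 32 + (48.3 − 44.3) = 36.00
Linear-equated: (10.8/15.2)(32 − 44.3) + 48.3 = 39.561
Difference = 39.561 − 36.00 = 3.56

3.56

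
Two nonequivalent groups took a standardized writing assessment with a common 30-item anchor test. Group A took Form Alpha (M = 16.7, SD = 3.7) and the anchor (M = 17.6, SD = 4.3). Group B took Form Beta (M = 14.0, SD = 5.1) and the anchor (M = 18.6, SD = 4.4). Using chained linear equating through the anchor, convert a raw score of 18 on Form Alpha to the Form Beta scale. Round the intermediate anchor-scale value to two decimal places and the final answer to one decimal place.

14.6

Form Alpha → anchor (Group A): v = (4.3/3.7)(18 − 16.7) + 17.6 = 19.11
anchor → Form Beta (Group B): y = (5.1/4.4)(19.11 − 18.6) + 14.0 = 14.6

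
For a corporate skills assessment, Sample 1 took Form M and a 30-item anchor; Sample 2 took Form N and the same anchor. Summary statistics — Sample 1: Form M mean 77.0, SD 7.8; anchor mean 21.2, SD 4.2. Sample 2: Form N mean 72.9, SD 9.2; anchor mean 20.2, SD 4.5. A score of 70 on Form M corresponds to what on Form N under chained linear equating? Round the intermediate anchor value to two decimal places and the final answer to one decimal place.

67.2

Form M → anchor (Sample 1): v = (4.2/7.8)(70 − 77.0) + 21.2 = 17.43
anchor → Form N (Sample 2): y = (9.2/4.5)(17.43 − 20.2) + 72.9 = 67.2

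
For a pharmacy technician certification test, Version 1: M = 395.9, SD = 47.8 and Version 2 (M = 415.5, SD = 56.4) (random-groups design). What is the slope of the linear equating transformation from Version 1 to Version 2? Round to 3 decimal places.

A = SD_Y / SD_X = 56.4 / 47.8 = 1.180

1.180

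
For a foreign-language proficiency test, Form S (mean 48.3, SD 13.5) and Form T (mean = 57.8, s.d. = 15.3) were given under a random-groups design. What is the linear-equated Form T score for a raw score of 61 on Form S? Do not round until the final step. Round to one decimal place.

72.2

Linear equating: y = (SD_Y/SD_X)(x − M_X) + M_Y
y = (15.3/13.5)(61 − 48.3) + 57.8
y = 1.133333 × 12.7 + 57.8 = 14.3933 + 57.8 = 72.2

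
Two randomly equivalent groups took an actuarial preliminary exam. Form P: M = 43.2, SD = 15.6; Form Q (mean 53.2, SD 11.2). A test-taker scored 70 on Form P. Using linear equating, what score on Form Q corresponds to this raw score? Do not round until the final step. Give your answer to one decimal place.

72.4

Linear equating: y = (SD_Y/SD_X)(x − M_X) + M_Y
y = (11.2/15.6)(70 − 43.2) + 53.2
y = 0.717949 × 26.8 + 53.2 = 19.2410 + 53.2 = 72.4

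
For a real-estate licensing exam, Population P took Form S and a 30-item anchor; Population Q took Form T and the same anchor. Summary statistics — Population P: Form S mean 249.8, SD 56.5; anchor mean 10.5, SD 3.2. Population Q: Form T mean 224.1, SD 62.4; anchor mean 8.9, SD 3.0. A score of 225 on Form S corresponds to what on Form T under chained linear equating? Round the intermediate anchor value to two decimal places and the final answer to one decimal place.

Form S → anchor (Population P): v = (3.2/56.5)(225 − 249.8) + 10.5 = 9.10
anchor → Form T (Population Q): y = (62.4/3.0)(9.10 − 8.9) + 224.1 = 228.3

228.3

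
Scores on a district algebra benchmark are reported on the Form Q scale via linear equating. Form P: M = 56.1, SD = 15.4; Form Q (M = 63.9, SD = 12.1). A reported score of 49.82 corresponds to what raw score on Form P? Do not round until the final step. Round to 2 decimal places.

38.18

Invert y = (SD_Y/SD_X)(x − M_X) + M_Y:
x = (SD_X/SD_Y)(y − M_Y) + M_X = (15.4/12.1)(49.82 − 63.9) + 56.1
x = 1.272727 × -14.080 + 56.1 = 38.18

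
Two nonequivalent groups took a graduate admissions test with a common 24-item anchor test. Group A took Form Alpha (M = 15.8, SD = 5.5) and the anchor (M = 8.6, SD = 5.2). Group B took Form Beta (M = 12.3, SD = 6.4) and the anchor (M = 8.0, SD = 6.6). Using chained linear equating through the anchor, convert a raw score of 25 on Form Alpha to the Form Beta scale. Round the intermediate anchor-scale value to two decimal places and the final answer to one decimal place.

21.3

Form Alpha → anchor (Group A): v = (5.2/5.5)(25 − 15.8) + 8.6 = 17.30
anchor → Form Beta (Group B): y = (6.4/6.6)(17.30 − 8.0) + 12.3 = 21.3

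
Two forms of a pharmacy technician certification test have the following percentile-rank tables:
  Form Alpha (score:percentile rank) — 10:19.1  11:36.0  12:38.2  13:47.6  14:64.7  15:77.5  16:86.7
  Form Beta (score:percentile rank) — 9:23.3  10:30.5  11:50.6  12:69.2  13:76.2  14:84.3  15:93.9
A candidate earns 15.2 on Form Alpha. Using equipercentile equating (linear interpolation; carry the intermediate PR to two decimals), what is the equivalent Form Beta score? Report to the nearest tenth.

PR of 15.2 on Form Alpha: 77.5 + (15.2 − 15)/(16 − 15) × (86.7 − 77.5) = 79.34
On Form Beta, PR 79.34 falls between score 13 (PR 76.2) and 14 (PR 84.3).
Interpolate: 13 + (79.34 − 76.2)/(84.3 − 76.2) × (14 − 13) = 13.4

13.4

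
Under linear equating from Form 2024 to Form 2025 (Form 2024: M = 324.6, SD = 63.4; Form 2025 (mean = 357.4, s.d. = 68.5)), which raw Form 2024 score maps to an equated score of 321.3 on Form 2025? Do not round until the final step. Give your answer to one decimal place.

Invert y = (SD_Y/SD_X)(x − M_X) + M_Y:
x = (SD_X/SD_Y)(y − M_Y) + M_X = (63.4/68.5)(321.3 − 357.4) + 324.6
x = 0.925547 × -36.100 + 324.6 = 291.2

291.2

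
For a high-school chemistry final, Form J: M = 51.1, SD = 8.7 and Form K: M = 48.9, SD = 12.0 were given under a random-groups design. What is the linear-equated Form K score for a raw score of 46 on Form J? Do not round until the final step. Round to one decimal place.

41.9

Linear equating: y = (SD_Y/SD_X)(x − M_X) + M_Y
y = (12.0/8.7)(46 − 51.1) + 48.9
y = 1.379310 × -5.1 + 48.9 = -7.0345 + 48.9 = 41.9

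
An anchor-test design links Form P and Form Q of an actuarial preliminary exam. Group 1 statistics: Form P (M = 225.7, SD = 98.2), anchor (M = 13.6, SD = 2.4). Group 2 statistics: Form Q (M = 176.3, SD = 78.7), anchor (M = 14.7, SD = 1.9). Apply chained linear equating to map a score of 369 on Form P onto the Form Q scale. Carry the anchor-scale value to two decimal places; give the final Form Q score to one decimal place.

Form P → anchor (Group 1): v = (2.4/98.2)(369 − 225.7) + 13.6 = 17.10
anchor → Form Q (Group 2): y = (78.7/1.9)(17.10 − 14.7) + 176.3 = 275.7

275.7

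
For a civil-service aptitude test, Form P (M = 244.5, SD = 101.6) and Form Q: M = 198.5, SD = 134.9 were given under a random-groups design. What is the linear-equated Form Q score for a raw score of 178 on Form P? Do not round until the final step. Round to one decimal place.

Linear equating: y = (SD_Y/SD_X)(x − M_X) + M_Y
y = (134.9/101.6)(178 − 244.5) + 198.5
y = 1.327756 × -66.5 + 198.5 = -88.2958 + 198.5 = 110.2

110.2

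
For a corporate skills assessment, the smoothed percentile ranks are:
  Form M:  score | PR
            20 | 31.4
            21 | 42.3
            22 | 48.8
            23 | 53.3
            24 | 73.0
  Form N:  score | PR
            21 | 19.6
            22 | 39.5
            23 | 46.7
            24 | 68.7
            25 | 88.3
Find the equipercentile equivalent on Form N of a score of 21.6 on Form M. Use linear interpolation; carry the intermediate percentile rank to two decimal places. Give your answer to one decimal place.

22.9

PR of 21.6 on Form M: 42.3 + (21.6 − 21)/(22 − 21) × (48.8 − 42.3) = 46.20
On Form N, PR 46.20 falls between score 22 (PR 39.5) and 23 (PR 46.7).
Interpolate: 22 + (46.20 − 39.5)/(46.7 − 39.5) × (23 − 22) = 22.9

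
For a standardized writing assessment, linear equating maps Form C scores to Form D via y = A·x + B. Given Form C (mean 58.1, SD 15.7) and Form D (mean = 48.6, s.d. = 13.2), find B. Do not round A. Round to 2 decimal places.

-0.25

A = SD_Y / SD_X = 13.2 / 15.7 = 0.840764
B = M_Y − A·M_X = 48.6 − 0.840764 × 58.1 = -0.25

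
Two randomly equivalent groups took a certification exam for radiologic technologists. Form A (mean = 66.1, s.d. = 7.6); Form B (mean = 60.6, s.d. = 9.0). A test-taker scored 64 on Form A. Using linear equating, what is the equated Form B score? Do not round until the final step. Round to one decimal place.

Linear equating: y = (SD_Y/SD_X)(x − M_X) + M_Y
y = (9.0/7.6)(64 − 66.1) + 60.6
y = 1.184211 × -2.1 + 60.6 = -2.4868 + 60.6 = 58.1

58.1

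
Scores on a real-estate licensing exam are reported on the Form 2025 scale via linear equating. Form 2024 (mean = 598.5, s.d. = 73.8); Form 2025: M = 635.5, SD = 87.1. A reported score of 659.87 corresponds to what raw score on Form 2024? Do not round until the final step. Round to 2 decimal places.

619.15

Invert y = (SD_Y/SD_X)(x − M_X) + M_Y:
x = (SD_X/SD_Y)(y − M_Y) + M_X = (73.8/87.1)(659.87 − 635.5) + 598.5
x = 0.847302 × 24.370 + 598.5 = 619.15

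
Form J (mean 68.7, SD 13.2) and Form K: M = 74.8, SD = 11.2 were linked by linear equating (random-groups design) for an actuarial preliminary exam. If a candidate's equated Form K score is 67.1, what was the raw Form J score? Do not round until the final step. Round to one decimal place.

Invert y = (SD_Y/SD_X)(x − M_X) + M_Y:
x = (SD_X/SD_Y)(y − M_Y) + M_X = (13.2/11.2)(67.1 − 74.8) + 68.7
x = 1.178571 × -7.700 + 68.7 = 59.6

59.6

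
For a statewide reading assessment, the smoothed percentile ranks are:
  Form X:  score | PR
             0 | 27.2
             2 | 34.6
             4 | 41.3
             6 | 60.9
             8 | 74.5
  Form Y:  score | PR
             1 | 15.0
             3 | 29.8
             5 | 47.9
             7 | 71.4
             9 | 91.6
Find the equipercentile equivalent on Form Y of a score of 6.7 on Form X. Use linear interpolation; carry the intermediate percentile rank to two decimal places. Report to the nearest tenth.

6.5

PR of 6.7 on Form X: 60.9 + (6.7 − 6)/(8 − 6) × (74.5 − 60.9) = 65.66
On Form Y, PR 65.66 falls between score 5 (PR 47.9) and 7 (PR 71.4).
Interpolate: 5 + (65.66 − 47.9)/(71.4 − 47.9) × (7 − 5) = 6.5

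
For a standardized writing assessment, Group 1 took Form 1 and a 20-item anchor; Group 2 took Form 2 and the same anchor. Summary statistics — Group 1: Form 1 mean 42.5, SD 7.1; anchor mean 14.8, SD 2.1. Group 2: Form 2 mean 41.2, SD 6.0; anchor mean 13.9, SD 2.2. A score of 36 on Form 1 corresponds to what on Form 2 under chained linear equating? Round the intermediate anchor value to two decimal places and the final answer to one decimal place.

38.4

Form 1 → anchor (Group 1): v = (2.1/7.1)(36 − 42.5) + 14.8 = 12.88
anchor → Form 2 (Group 2): y = (6.0/2.2)(12.88 − 13.9) + 41.2 = 38.4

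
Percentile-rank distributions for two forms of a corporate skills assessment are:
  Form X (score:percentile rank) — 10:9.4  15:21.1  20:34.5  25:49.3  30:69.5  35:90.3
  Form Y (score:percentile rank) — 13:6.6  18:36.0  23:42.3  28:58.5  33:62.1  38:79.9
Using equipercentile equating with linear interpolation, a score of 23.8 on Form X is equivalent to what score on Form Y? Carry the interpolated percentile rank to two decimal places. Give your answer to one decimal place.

24.1

PR of 23.8 on Form X: 34.5 + (23.8 − 20)/(25 − 20) × (49.3 − 34.5) = 45.75
On Form Y, PR 45.75 falls between score 23 (PR 42.3) and 28 (PR 58.5).
Interpolate: 23 + (45.75 − 42.3)/(58.5 − 42.3) × (28 − 23) = 24.1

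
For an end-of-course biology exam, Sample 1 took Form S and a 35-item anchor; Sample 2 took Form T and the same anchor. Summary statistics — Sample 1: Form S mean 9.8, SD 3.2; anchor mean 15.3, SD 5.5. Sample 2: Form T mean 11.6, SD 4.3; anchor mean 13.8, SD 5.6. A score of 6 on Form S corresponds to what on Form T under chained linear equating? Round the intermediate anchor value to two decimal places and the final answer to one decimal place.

7.7

Form S → anchor (Sample 1): v = (5.5/3.2)(6 − 9.8) + 15.3 = 8.77
anchor → Form T (Sample 2): y = (4.3/5.6)(8.77 − 13.8) + 11.6 = 7.7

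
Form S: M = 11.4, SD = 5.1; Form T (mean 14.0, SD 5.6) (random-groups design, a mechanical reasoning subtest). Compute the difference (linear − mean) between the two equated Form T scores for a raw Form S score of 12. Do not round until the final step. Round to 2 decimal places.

Mean-equated: 12 + (14.0 − 11.4) = 14.60
Linear-equated: (5.6/5.1)(12 − 11.4) + 14.0 = 14.659
Difference = 14.659 − 14.60 = 0.06

0.06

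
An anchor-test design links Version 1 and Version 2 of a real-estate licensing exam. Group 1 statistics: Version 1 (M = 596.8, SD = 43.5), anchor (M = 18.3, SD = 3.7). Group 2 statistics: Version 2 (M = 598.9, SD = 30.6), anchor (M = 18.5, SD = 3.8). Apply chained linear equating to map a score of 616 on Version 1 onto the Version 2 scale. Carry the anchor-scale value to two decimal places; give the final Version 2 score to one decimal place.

610.4

Version 1 → anchor (Group 1): v = (3.7/43.5)(616 − 596.8) + 18.3 = 19.93
anchor → Version 2 (Group 2): y = (30.6/3.8)(19.93 − 18.5) + 598.9 = 610.4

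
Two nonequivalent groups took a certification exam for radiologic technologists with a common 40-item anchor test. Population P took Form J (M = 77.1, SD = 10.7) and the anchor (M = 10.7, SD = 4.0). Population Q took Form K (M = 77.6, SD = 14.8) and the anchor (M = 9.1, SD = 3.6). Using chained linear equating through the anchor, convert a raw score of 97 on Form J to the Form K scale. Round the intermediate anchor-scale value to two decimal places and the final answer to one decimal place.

Form J → anchor (Population P): v = (4.0/10.7)(97 − 77.1) + 10.7 = 18.14
anchor → Form K (Population Q): y = (14.8/3.6)(18.14 − 9.1) + 77.6 = 114.8

114.8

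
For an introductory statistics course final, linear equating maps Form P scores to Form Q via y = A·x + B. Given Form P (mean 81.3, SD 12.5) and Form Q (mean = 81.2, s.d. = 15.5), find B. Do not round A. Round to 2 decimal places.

-19.61

A = SD_Y / SD_X = 15.5 / 12.5 = 1.240000
B = M_Y − A·M_X = 81.2 − 1.240000 × 81.3 = -19.61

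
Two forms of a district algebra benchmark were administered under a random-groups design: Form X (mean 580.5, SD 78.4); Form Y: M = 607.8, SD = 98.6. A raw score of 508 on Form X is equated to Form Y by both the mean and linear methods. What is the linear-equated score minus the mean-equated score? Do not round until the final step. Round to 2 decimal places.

-18.68

Mean-equated: 508 + (607.8 − 580.5) = 535.30
Linear-equated: (98.6/78.4)(508 − 580.5) + 607.8 = 516.620
Difference = 516.620 − 535.30 = -18.68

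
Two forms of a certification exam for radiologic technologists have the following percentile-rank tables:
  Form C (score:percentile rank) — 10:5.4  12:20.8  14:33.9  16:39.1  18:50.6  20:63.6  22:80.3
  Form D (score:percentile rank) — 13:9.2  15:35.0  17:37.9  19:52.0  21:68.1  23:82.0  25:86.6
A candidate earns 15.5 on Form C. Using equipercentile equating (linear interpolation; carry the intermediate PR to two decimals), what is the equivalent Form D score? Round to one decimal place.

PR of 15.5 on Form C: 33.9 + (15.5 − 14)/(16 − 14) × (39.1 − 33.9) = 37.80
On Form D, PR 37.80 falls between score 15 (PR 35.0) and 17 (PR 37.9).
Interpolate: 15 + (37.80 − 35.0)/(37.9 − 35.0) × (17 − 15) = 16.9

16.9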